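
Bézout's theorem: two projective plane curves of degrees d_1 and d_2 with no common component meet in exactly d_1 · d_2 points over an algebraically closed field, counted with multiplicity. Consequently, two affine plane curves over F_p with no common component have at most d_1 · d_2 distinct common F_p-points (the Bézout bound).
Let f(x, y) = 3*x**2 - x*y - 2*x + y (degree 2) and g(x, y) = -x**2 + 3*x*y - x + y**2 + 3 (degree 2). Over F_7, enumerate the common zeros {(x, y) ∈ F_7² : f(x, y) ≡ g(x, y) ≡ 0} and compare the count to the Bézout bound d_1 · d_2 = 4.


Common zeros: {(5, 4)}; count = 1; Bézout bound = 4.

deg(f) = 2, deg(g) = 2, so Bézout bound = 4.
Scan x ∈ F_7. For each x, list the y ∈ F_7 with f(x, y) ≡ 0 and those with g(x, y) ≡ 0 (mod 7); the common zeros in that column are the intersection.
  x = 0: f ≡ 0 at y ∈ {0}; g ≡ 0 at y ∈ {2, 5}; common: ∅.
  x = 1: f ≡ 0 at y ∈ ∅; g ≡ 0 at y ∈ ∅; common: ∅.
  x = 2: f ≡ 0 at y ∈ {1}; g ≡ 0 at y ∈ ∅; common: ∅.
  x = 3: f ≡ 0 at y ∈ {0}; g ≡ 0 at y ∈ ∅; common: ∅.
  x = 4: f ≡ 0 at y ∈ {4}; g ≡ 0 at y ∈ {3, 6}; common: ∅.
  x = 5: f ≡ 0 at y ∈ {4}; g ≡ 0 at y ∈ {2, 4}; common: {4}.
  x = 6: f ≡ 0 at y ∈ {1}; g ≡ 0 at y ∈ {4, 6}; common: ∅.
Collecting: common zeros = {(5, 4)}, so the count is 1.
Comparison with the Bézout bound: 1 ≤ 4 = deg(f)·deg(g), as expected for curves with no common component (the affine F_7-count falls short of the bound because intersections may lie at infinity, over extension fields, or carry multiplicity).


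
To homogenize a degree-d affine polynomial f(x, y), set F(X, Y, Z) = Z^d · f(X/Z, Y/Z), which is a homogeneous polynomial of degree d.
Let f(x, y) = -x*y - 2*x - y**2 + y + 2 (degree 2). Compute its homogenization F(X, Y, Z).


F(X, Y, Z) = -X*Y - 2*X*Z - Y**2 + Y*Z + 2*Z**2

deg(f) = 2.
Substitute x = X/Z, y = Y/Z into f, then multiply by Z^2.
  monomial -1·x^1·y^1 ↦ -1·X^1·Y^1·Z^0.
  monomial -2·x^1·y^0 ↦ -2·X^1·Y^0·Z^1.
  monomial -1·x^0·y^2 ↦ -1·X^0·Y^2·Z^0.
  monomial 1·x^0·y^1 ↦ 1·X^0·Y^1·Z^1.
  monomial 2·x^0·y^0 ↦ 2·X^0·Y^0·Z^2.
Collecting: F(X, Y, Z) = -X*Y - 2*X*Z - Y**2 + Y*Z + 2*Z**2.


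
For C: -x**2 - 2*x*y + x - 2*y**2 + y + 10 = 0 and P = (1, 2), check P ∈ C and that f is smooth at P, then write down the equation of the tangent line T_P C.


Tangent line at P: -5*x - 9*y + 23 = 0.

Step 1: f(1, 2) = 0, so P lies on C.
Step 2: partial derivatives
  f_x(x, y) = -2*x - 2*y + 1, f_y(x, y) = -2*x - 4*y + 1.
  f_x(P) = -5, f_y(P) = -9 (gradient nonzero, so P is smooth).
Step 3: tangent line at P: -5·(x − 1) + -9·(y − 2) = 0.
Expanding: -5*x - 9*y + 23 = 0.


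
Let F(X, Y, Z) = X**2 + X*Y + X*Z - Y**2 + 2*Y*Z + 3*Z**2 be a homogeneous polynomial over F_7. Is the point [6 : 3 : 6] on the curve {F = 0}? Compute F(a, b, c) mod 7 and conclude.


F(6,3,6) ≡ 1 (mod 7); P is NOT on the curve.

Evaluate F(6, 3, 6) term-by-term (mod 7).
  X**2 ↦ 1·36·1·1 = 36
  X*Y ↦ 1·6·3·1 = 18
  X*Z ↦ 1·6·1·6 = 36
  -Y**2 ↦ -1·1·9·1 = -9
  2*Y*Z ↦ 2·1·3·6 = 36
  3*Z**2 ↦ 3·1·1·36 = 108
Sum: F(6, 3, 6) = (36) + (18) + (36) + (-9) + (36) + (108) = 225.
Reducing mod 7: 225 ≡ 1 (mod 7).
Since F(a, b, c) ≡ 1 ≠ 0 (mod 7), P does NOT lie on the curve.


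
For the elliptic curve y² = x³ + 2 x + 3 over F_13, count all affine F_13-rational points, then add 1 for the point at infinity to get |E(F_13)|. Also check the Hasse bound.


Affine points = {(0, 4), (0, 9), (3, 6), (3, 7), (4, 6), (4, 7), (6, 6), (6, 7), (7, 3), (7, 10), (9, 3), (9, 10), (10, 3), (10, 10), (11, 2), (11, 11), (12, 0)}; affine count = 17; |E(F_13)| = 18.

Discriminant check: Δ ∝ 4a³ + 27b² = 4·2³ + 27·3² = 4·8 + 27·9 ≡ 2 (mod 13). Nonzero ⇒ E is nonsingular.
For each x ∈ F_13, compute rhs = x³ + 2·x + 3 mod 13, then count y ∈ F_13 with y² ≡ rhs.
  x = 0: rhs = 3, matching y values: 4, 9 (2 points).
  x = 1: rhs = 6, matching y values: none (0 points).
  x = 2: rhs = 2, matching y values: none (0 points).
  x = 3: rhs = 10, matching y values: 6, 7 (2 points).
  x = 4: rhs = 10, matching y values: 6, 7 (2 points).
  x = 5: rhs = 8, matching y values: none (0 points).
  x = 6: rhs = 10, matching y values: 6, 7 (2 points).
  x = 7: rhs = 9, matching y values: 3, 10 (2 points).
  x = 8: rhs = 11, matching y values: none (0 points).
  x = 9: rhs = 9, matching y values: 3, 10 (2 points).
  x = 10: rhs = 9, matching y values: 3, 10 (2 points).
  x = 11: rhs = 4, matching y values: 2, 11 (2 points).
  x = 12: rhs = 0, matching y values: 0 (1 points).
Total affine count: 17.
Full point count |E(F_13)| = 17 + 1 = 18.
Hasse bound: |18 − (13+1)| = |4| = 4 ≤ 2√13 ≈ 7.2111 ✓.


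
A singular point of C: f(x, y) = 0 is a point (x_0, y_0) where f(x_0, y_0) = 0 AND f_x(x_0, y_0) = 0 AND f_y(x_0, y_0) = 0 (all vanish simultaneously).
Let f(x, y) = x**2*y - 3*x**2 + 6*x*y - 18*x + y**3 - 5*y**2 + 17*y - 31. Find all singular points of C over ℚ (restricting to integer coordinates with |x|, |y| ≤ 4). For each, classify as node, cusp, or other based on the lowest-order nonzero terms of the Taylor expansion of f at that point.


Singular points: {(-3, 2)}; classification: node.

Compute partial derivatives:
  f_x = 2*x*y - 6*x + 6*y - 18.
  f_y = x**2 + 6*x + 3*y**2 - 10*y + 17.
Scan x_0 ∈ {−4, ..., 4}. For each x_0, f_y(x_0, y) is a polynomial in y; find its integer roots y ∈ {−4, ..., 4}, then test f_x and f at those candidates.
  x = -4: f_y(-4, y) = 3*y**2 - 10*y + 9; no integer root y with |y| ≤ 4.
  x = -3: f_y(-3, y) = 3*y**2 - 10*y + 8; vanishes at y ∈ {2}. (-3, 2): f_x = 0, f = 0 — SINGULAR.
  x = -2: f_y(-2, y) = 3*y**2 - 10*y + 9; no integer root y with |y| ≤ 4.
  x = -1: f_y(-1, y) = 3*y**2 - 10*y + 12; no integer root y with |y| ≤ 4.
  x = 0: f_y(0, y) = 3*y**2 - 10*y + 17; no integer root y with |y| ≤ 4.
  x = 1: f_y(1, y) = 3*y**2 - 10*y + 24; no integer root y with |y| ≤ 4.
  x = 2: f_y(2, y) = 3*y**2 - 10*y + 33; no integer root y with |y| ≤ 4.
  x = 3: f_y(3, y) = 3*y**2 - 10*y + 44; no integer root y with |y| ≤ 4.
  x = 4: f_y(4, y) = 3*y**2 - 10*y + 57; no integer root y with |y| ≤ 4.
Only singular point on the grid: (-3, 2).
Classify: substitute x = -3 + u, y = 2 + v and expand: f = u**2*v - u**2 + v**3 + v**2.
No constant or linear terms (consistent with a singular point). Quadratic part: -u**2 + v**2. Cubic part: u**2*v + v**3.
The quadratic part v**2 - u**2 = (v − u)(v + u) splits into two distinct linear factors, so there are two distinct tangent lines y − 2 = ±(x − -3) — this is a node (ordinary double point).
Classification: node.


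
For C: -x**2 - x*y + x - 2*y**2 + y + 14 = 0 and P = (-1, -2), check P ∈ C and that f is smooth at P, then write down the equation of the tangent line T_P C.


Tangent line at P: 5*x + 10*y + 25 = 0.

Step 1: f(-1, -2) = 0, so P lies on C.
Step 2: partial derivatives
  f_x(x, y) = -2*x - y + 1, f_y(x, y) = -x - 4*y + 1.
  f_x(P) = 5, f_y(P) = 10 (gradient nonzero, so P is smooth).
Step 3: tangent line at P: 5·(x − -1) + 10·(y − -2) = 0.
Expanding: 5*x + 10*y + 25 = 0.


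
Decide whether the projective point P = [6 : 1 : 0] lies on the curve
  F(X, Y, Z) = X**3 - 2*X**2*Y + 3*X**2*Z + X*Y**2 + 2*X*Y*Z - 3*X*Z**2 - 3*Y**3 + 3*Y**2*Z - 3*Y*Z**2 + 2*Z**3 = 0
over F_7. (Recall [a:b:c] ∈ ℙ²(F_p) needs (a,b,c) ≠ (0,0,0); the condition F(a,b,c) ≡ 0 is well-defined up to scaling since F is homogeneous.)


F(6,1,0) ≡ 0 (mod 7); P is on the curve.

Evaluate F(6, 1, 0) term-by-term (mod 7).
  X**3 ↦ 1·216·1·1 = 216
  -2*X**2*Y ↦ -2·36·1·1 = -72
  3*X**2*Z ↦ 3·36·1·0 = 0
  X*Y**2 ↦ 1·6·1·1 = 6
  2*X*Y*Z ↦ 2·6·1·0 = 0
  -3*X*Z**2 ↦ -3·6·1·0 = 0
  -3*Y**3 ↦ -3·1·1·1 = -3
  3*Y**2*Z ↦ 3·1·1·0 = 0
  -3*Y*Z**2 ↦ -3·1·1·0 = 0
  2*Z**3 ↦ 2·1·1·0 = 0
Sum: F(6, 1, 0) = (216) + (-72) + (0) + (6) + (0) + (0) + (-3) + (0) + (0) + (0) = 147.
Reducing mod 7: 147 ≡ 0 (mod 7).
Since F(a, b, c) ≡ 0 (mod 7), P lies on the curve.


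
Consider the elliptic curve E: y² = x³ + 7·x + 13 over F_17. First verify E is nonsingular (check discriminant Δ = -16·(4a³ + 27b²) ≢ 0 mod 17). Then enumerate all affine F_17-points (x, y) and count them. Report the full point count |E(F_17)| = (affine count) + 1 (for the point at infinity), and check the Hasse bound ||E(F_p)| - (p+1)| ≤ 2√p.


Affine points = {(0, 8), (0, 9), (1, 2), (1, 15), (2, 1), (2, 16), (6, 4), (6, 13), (14, 4), (14, 13), (15, 5), (15, 12)}; affine count = 12; |E(F_17)| = 13.

Discriminant check: Δ ∝ 4a³ + 27b² = 4·7³ + 27·13² = 4·343 + 27·169 ≡ 2 (mod 17). Nonzero ⇒ E is nonsingular.
For each x ∈ F_17, compute rhs = x³ + 7·x + 13 mod 17, then count y ∈ F_17 with y² ≡ rhs.
  x = 0: rhs = 13, matching y values: 8, 9 (2 points).
  x = 1: rhs = 4, matching y values: 2, 15 (2 points).
  x = 2: rhs = 1, matching y values: 1, 16 (2 points).
  x = 3: rhs = 10, matching y values: none (0 points).
  x = 4: rhs = 3, matching y values: none (0 points).
  x = 5: rhs = 3, matching y values: none (0 points).
  x = 6: rhs = 16, matching y values: 4, 13 (2 points).
  x = 7: rhs = 14, matching y values: none (0 points).
  x = 8: rhs = 3, matching y values: none (0 points).
  x = 9: rhs = 6, matching y values: none (0 points).
  x = 10: rhs = 12, matching y values: none (0 points).
  x = 11: rhs = 10, matching y values: none (0 points).
  x = 12: rhs = 6, matching y values: none (0 points).
  x = 13: rhs = 6, matching y values: none (0 points).
  x = 14: rhs = 16, matching y values: 4, 13 (2 points).
  x = 15: rhs = 8, matching y values: 5, 12 (2 points).
  x = 16: rhs = 5, matching y values: none (0 points).
Total affine count: 12.
Full point count |E(F_17)| = 12 + 1 = 13.
Hasse bound: |13 − (17+1)| = |-5| = 5 ≤ 2√17 ≈ 8.2462 ✓.


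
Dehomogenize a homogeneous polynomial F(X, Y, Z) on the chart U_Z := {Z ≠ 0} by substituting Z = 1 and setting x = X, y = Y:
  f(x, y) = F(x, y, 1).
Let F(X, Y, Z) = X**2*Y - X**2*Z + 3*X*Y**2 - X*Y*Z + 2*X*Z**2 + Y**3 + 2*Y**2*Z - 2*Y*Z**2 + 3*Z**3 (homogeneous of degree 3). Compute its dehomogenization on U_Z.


f(x, y) = x**2*y - x**2 + 3*x*y**2 - x*y + 2*x + y**3 + 2*y**2 - 2*y + 3

On U_Z we set Z = 1. Each monomial c·X^i·Y^j·Z^k in F becomes c·x^i·y^j·1^k = c·x^i·y^j.
Substituting Z = 1: F(X, Y, 1) = x**2*y - x**2 + 3*x*y**2 - x*y + 2*x + y**3 + 2*y**2 - 2*y + 3.
Note: deg(f) ≤ deg(F) = 3; strict inequality happens when F is divisible by Z (lost terms).


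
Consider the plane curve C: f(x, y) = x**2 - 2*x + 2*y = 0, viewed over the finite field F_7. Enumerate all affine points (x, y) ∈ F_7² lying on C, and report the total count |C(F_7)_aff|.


Affine F_7-points: {(0, 0), (1, 4), (2, 0), (3, 2), (4, 3), (5, 3), (6, 2)}; count = 7.

For each of the 49 pairs (x, y) ∈ F_7², evaluate f(x, y) mod 7. Record the zeros.
  x = 0: [0↦0, 1↦2, 2↦4, 3↦6, 4↦1, 5↦3, 6↦5]  zeros at y ∈ {0}
  x = 1: [0↦6, 1↦1, 2↦3, 3↦5, 4↦0, 5↦2, 6↦4]  zeros at y ∈ {4}
  x = 2: [0↦0, 1↦2, 2↦4, 3↦6, 4↦1, 5↦3, 6↦5]  zeros at y ∈ {0}
  x = 3: [0↦3, 1↦5, 2↦0, 3↦2, 4↦4, 5↦6, 6↦1]  zeros at y ∈ {2}
  x = 4: [0↦1, 1↦3, 2↦5, 3↦0, 4↦2, 5↦4, 6↦6]  zeros at y ∈ {3}
  x = 5: [0↦1, 1↦3, 2↦5, 3↦0, 4↦2, 5↦4, 6↦6]  zeros at y ∈ {3}
  x = 6: [0↦3, 1↦5, 2↦0, 3↦2, 4↦4, 5↦6, 6↦1]  zeros at y ∈ {2}
Collecting zeros: affine points = {(0, 0), (1, 4), (2, 0), (3, 2), (4, 3), (5, 3), (6, 2)}.
Total count |C(F_7)_aff| = 7.


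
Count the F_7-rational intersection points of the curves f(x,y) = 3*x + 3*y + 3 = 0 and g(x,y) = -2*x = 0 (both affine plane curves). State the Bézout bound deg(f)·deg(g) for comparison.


Common zeros: {(0, 6)}; count = 1; Bézout bound = 1.

deg(f) = 1, deg(g) = 1, so Bézout bound = 1.
Scan x ∈ F_7. For each x, list the y ∈ F_7 with f(x, y) ≡ 0 and those with g(x, y) ≡ 0 (mod 7); the common zeros in that column are the intersection.
  x = 0: f ≡ 0 at y ∈ {6}; g ≡ 0 at y ∈ {0, 1, 2, 3, 4, 5, 6}; common: {6}.
  x = 1: f ≡ 0 at y ∈ {5}; g ≡ 0 at y ∈ ∅; common: ∅.
  x = 2: f ≡ 0 at y ∈ {4}; g ≡ 0 at y ∈ ∅; common: ∅.
  x = 3: f ≡ 0 at y ∈ {3}; g ≡ 0 at y ∈ ∅; common: ∅.
  x = 4: f ≡ 0 at y ∈ {2}; g ≡ 0 at y ∈ ∅; common: ∅.
  x = 5: f ≡ 0 at y ∈ {1}; g ≡ 0 at y ∈ ∅; common: ∅.
  x = 6: f ≡ 0 at y ∈ {0}; g ≡ 0 at y ∈ ∅; common: ∅.
Collecting: common zeros = {(0, 6)}, so the count is 1.
Comparison with the Bézout bound: 1 ≤ 1 = deg(f)·deg(g), as expected for curves with no common component (the bound is attained).


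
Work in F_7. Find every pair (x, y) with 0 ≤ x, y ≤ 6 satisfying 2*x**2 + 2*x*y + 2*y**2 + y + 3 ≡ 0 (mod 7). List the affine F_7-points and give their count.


Affine F_7-points: {(1, 4), (1, 5), (2, 4), (3, 0), (4, 0), (4, 6)}; count = 6.

For each of the 49 pairs (x, y) ∈ F_7², evaluate f(x, y) mod 7. Record the zeros.
  x = 0: [0↦3, 1↦6, 2↦6, 3↦3, 4↦4, 5↦2, 6↦4]  zeros at y ∈ ∅
  x = 1: [0↦5, 1↦3, 2↦5, 3↦4, 4↦0, 5↦0, 6↦4]  zeros at y ∈ {4, 5}
  x = 2: [0↦4, 1↦4, 2↦1, 3↦2, 4↦0, 5↦2, 6↦1]  zeros at y ∈ {4}
  x = 3: [0↦0, 1↦2, 2↦1, 3↦4, 4↦4, 5↦1, 6↦2]  zeros at y ∈ {0}
  x = 4: [0↦0, 1↦4, 2↦5, 3↦3, 4↦5, 5↦4, 6↦0]  zeros at y ∈ {0, 6}
  x = 5: [0↦4, 1↦3, 2↦6, 3↦6, 4↦3, 5↦4, 6↦2]  zeros at y ∈ ∅
  x = 6: [0↦5, 1↦6, 2↦4, 3↦6, 4↦5, 5↦1, 6↦1]  zeros at y ∈ ∅
Collecting zeros: affine points = {(1, 4), (1, 5), (2, 4), (3, 0), (4, 0), (4, 6)}.
Total count |C(F_7)_aff| = 6.


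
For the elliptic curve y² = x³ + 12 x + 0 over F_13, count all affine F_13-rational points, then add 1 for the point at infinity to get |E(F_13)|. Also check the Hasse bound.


Affine points = {(0, 0), (1, 0), (5, 4), (5, 9), (8, 6), (8, 7), (12, 0)}; affine count = 7; |E(F_13)| = 8.

Discriminant check: Δ ∝ 4a³ + 27b² = 4·12³ + 27·0² = 4·1728 + 27·0 ≡ 9 (mod 13). Nonzero ⇒ E is nonsingular.
For each x ∈ F_13, compute rhs = x³ + 12·x + 0 mod 13, then count y ∈ F_13 with y² ≡ rhs.
  x = 0: rhs = 0, matching y values: 0 (1 points).
  x = 1: rhs = 0, matching y values: 0 (1 points).
  x = 2: rhs = 6, matching y values: none (0 points).
  x = 3: rhs = 11, matching y values: none (0 points).
  x = 4: rhs = 8, matching y values: none (0 points).
  x = 5: rhs = 3, matching y values: 4, 9 (2 points).
  x = 6: rhs = 2, matching y values: none (0 points).
  x = 7: rhs = 11, matching y values: none (0 points).
  x = 8: rhs = 10, matching y values: 6, 7 (2 points).
  x = 9: rhs = 5, matching y values: none (0 points).
  x = 10: rhs = 2, matching y values: none (0 points).
  x = 11: rhs = 7, matching y values: none (0 points).
  x = 12: rhs = 0, matching y values: 0 (1 points).
Total affine count: 7.
Full point count |E(F_13)| = 7 + 1 = 8.
Hasse bound: |8 − (13+1)| = |-6| = 6 ≤ 2√13 ≈ 7.2111 ✓.


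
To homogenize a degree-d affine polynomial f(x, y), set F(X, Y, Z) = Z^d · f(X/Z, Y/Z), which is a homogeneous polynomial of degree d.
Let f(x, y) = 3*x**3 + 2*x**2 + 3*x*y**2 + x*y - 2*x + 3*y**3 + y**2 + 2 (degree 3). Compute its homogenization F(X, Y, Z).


F(X, Y, Z) = 3*X**3 + 2*X**2*Z + 3*X*Y**2 + X*Y*Z - 2*X*Z**2 + 3*Y**3 + Y**2*Z + 2*Z**3

deg(f) = 3.
Substitute x = X/Z, y = Y/Z into f, then multiply by Z^3.
  monomial 3·x^3·y^0 ↦ 3·X^3·Y^0·Z^0.
  monomial 2·x^2·y^0 ↦ 2·X^2·Y^0·Z^1.
  monomial 3·x^1·y^2 ↦ 3·X^1·Y^2·Z^0.
  monomial 1·x^1·y^1 ↦ 1·X^1·Y^1·Z^1.
  monomial -2·x^1·y^0 ↦ -2·X^1·Y^0·Z^2.
  monomial 3·x^0·y^3 ↦ 3·X^0·Y^3·Z^0.
  monomial 1·x^0·y^2 ↦ 1·X^0·Y^2·Z^1.
  monomial 2·x^0·y^0 ↦ 2·X^0·Y^0·Z^3.
Collecting: F(X, Y, Z) = 3*X**3 + 2*X**2*Z + 3*X*Y**2 + X*Y*Z - 2*X*Z**2 + 3*Y**3 + Y**2*Z + 2*Z**3.


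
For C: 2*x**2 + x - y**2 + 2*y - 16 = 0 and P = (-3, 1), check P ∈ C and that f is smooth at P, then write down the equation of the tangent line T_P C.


Tangent line at P: -11*x - 33 = 0.

Step 1: f(-3, 1) = 0, so P lies on C.
Step 2: partial derivatives
  f_x(x, y) = 4*x + 1, f_y(x, y) = 2 - 2*y.
  f_x(P) = -11, f_y(P) = 0 (gradient nonzero, so P is smooth).
Step 3: tangent line at P: -11·(x − -3) + 0·(y − 1) = 0.
Expanding: -11*x - 33 = 0.


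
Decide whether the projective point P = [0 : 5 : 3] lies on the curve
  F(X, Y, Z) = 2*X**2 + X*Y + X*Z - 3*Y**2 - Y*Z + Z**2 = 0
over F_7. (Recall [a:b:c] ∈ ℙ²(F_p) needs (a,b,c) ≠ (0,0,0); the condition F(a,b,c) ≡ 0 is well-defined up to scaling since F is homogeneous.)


F(0,5,3) ≡ 3 (mod 7); P is NOT on the curve.

Evaluate F(0, 5, 3) term-by-term (mod 7).
  2*X**2 ↦ 2·0·1·1 = 0
  X*Y ↦ 1·0·5·1 = 0
  X*Z ↦ 1·0·1·3 = 0
  -3*Y**2 ↦ -3·1·25·1 = -75
  -Y*Z ↦ -1·1·5·3 = -15
  Z**2 ↦ 1·1·1·9 = 9
Sum: F(0, 5, 3) = (0) + (0) + (0) + (-75) + (-15) + (9) = -81.
Reducing mod 7: -81 ≡ 3 (mod 7).
Since F(a, b, c) ≡ 3 ≠ 0 (mod 7), P does NOT lie on the curve.


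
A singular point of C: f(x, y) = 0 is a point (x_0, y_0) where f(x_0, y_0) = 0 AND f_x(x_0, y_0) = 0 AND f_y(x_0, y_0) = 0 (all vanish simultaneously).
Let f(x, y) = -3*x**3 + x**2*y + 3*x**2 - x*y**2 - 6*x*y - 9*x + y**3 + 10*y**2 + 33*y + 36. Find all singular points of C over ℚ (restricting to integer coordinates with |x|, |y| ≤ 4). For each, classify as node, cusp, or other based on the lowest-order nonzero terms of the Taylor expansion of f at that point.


Singular points: {(0, -3)}; classification: cusp.

Compute partial derivatives:
  f_x = -9*x**2 + 2*x*y + 6*x - y**2 - 6*y - 9.
  f_y = x**2 - 2*x*y - 6*x + 3*y**2 + 20*y + 33.
Scan x_0 ∈ {−4, ..., 4}. For each x_0, f_y(x_0, y) is a polynomial in y; find its integer roots y ∈ {−4, ..., 4}, then test f_x and f at those candidates.
  x = -4: f_y(-4, y) = 3*y**2 + 28*y + 73; no integer root y with |y| ≤ 4.
  x = -3: f_y(-3, y) = 3*y**2 + 26*y + 60; no integer root y with |y| ≤ 4.
  x = -2: f_y(-2, y) = 3*y**2 + 24*y + 49; no integer root y with |y| ≤ 4.
  x = -1: f_y(-1, y) = 3*y**2 + 22*y + 40; vanishes at y ∈ {-4}. (-1, -4): f_x = -8 ≠ 0.
  x = 0: f_y(0, y) = 3*y**2 + 20*y + 33; vanishes at y ∈ {-3}. (0, -3): f_x = 0, f = 0 — SINGULAR.
  x = 1: f_y(1, y) = 3*y**2 + 18*y + 28; no integer root y with |y| ≤ 4.
  x = 2: f_y(2, y) = 3*y**2 + 16*y + 25; no integer root y with |y| ≤ 4.
  x = 3: f_y(3, y) = 3*y**2 + 14*y + 24; no integer root y with |y| ≤ 4.
  x = 4: f_y(4, y) = 3*y**2 + 12*y + 25; no integer root y with |y| ≤ 4.
Only singular point on the grid: (0, -3).
Classify: substitute x = 0 + u, y = -3 + v and expand: f = -3*u**3 + u**2*v - u*v**2 + v**3 + v**2.
No constant or linear terms (consistent with a singular point). Quadratic part: v**2. Cubic part: -3*u**3 + u**2*v - u*v**2 + v**3.
The quadratic part v**2 is a perfect square, so there is a single (double) tangent line v = 0, i.e. y = -3. Restricting the cubic part to that line (v = 0) leaves -3*u**3 ≠ 0, so f is not divisible by v and the branch is v² ≈ 3*u**3 to lowest order — this is a cusp.
Classification: cusp.


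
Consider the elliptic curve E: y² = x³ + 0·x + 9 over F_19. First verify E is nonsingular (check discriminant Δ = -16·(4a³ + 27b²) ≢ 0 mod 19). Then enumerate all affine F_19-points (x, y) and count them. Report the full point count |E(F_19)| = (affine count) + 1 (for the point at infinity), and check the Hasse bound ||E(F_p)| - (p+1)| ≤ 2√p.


Affine points = {(0, 3), (0, 16), (2, 6), (2, 13), (3, 6), (3, 13), (4, 4), (4, 15), (5, 1), (5, 18), (6, 4), (6, 15), (9, 4), (9, 15), (14, 6), (14, 13), (16, 1), (16, 18), (17, 1), (17, 18)}; affine count = 20; |E(F_19)| = 21.

Discriminant check: Δ ∝ 4a³ + 27b² = 4·0³ + 27·9² = 4·0 + 27·81 ≡ 2 (mod 19). Nonzero ⇒ E is nonsingular.
For each x ∈ F_19, compute rhs = x³ + 0·x + 9 mod 19, then count y ∈ F_19 with y² ≡ rhs.
  x = 0: rhs = 9, matching y values: 3, 16 (2 points).
  x = 1: rhs = 10, matching y values: none (0 points).
  x = 2: rhs = 17, matching y values: 6, 13 (2 points).
  x = 3: rhs = 17, matching y values: 6, 13 (2 points).
  x = 4: rhs = 16, matching y values: 4, 15 (2 points).
  x = 5: rhs = 1, matching y values: 1, 18 (2 points).
  x = 6: rhs = 16, matching y values: 4, 15 (2 points).
  x = 7: rhs = 10, matching y values: none (0 points).
  x = 8: rhs = 8, matching y values: none (0 points).
  x = 9: rhs = 16, matching y values: 4, 15 (2 points).
  x = 10: rhs = 2, matching y values: none (0 points).
  x = 11: rhs = 10, matching y values: none (0 points).
  x = 12: rhs = 8, matching y values: none (0 points).
  x = 13: rhs = 2, matching y values: none (0 points).
  x = 14: rhs = 17, matching y values: 6, 13 (2 points).
  x = 15: rhs = 2, matching y values: none (0 points).
  x = 16: rhs = 1, matching y values: 1, 18 (2 points).
  x = 17: rhs = 1, matching y values: 1, 18 (2 points).
  x = 18: rhs = 8, matching y values: none (0 points).
Total affine count: 20.
Full point count |E(F_19)| = 20 + 1 = 21.
Hasse bound: |21 − (19+1)| = |1| = 1 ≤ 2√19 ≈ 8.7178 ✓.


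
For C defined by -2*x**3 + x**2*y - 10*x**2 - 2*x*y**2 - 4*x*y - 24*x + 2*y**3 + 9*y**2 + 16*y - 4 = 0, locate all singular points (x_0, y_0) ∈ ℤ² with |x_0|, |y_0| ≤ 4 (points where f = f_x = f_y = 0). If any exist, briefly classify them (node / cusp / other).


Singular points: {(-2, -2)}; classification: cusp.

Compute partial derivatives:
  f_x = -6*x**2 + 2*x*y - 20*x - 2*y**2 - 4*y - 24.
  f_y = x**2 - 4*x*y - 4*x + 6*y**2 + 18*y + 16.
Scan x_0 ∈ {−4, ..., 4}. For each x_0, f_y(x_0, y) is a polynomial in y; find its integer roots y ∈ {−4, ..., 4}, then test f_x and f at those candidates.
  x = -4: f_y(-4, y) = 6*y**2 + 34*y + 48; vanishes at y ∈ {-3}. (-4, -3): f_x = -22 ≠ 0.
  x = -3: f_y(-3, y) = 6*y**2 + 30*y + 37; no integer root y with |y| ≤ 4.
  x = -2: f_y(-2, y) = 6*y**2 + 26*y + 28; vanishes at y ∈ {-2}. (-2, -2): f_x = 0, f = 0 — SINGULAR.
  x = -1: f_y(-1, y) = 6*y**2 + 22*y + 21; no integer root y with |y| ≤ 4.
  x = 0: f_y(0, y) = 6*y**2 + 18*y + 16; no integer root y with |y| ≤ 4.
  x = 1: f_y(1, y) = 6*y**2 + 14*y + 13; no integer root y with |y| ≤ 4.
  x = 2: f_y(2, y) = 6*y**2 + 10*y + 12; no integer root y with |y| ≤ 4.
  x = 3: f_y(3, y) = 6*y**2 + 6*y + 13; no integer root y with |y| ≤ 4.
  x = 4: f_y(4, y) = 6*y**2 + 2*y + 16; no integer root y with |y| ≤ 4.
Only singular point on the grid: (-2, -2).
Classify: substitute x = -2 + u, y = -2 + v and expand: f = -2*u**3 + u**2*v - 2*u*v**2 + 2*v**3 + v**2.
No constant or linear terms (consistent with a singular point). Quadratic part: v**2. Cubic part: -2*u**3 + u**2*v - 2*u*v**2 + 2*v**3.
The quadratic part v**2 is a perfect square, so there is a single (double) tangent line v = 0, i.e. y = -2. Restricting the cubic part to that line (v = 0) leaves -2*u**3 ≠ 0, so f is not divisible by v and the branch is v² ≈ 2*u**3 to lowest order — this is a cusp.
Classification: cusp.


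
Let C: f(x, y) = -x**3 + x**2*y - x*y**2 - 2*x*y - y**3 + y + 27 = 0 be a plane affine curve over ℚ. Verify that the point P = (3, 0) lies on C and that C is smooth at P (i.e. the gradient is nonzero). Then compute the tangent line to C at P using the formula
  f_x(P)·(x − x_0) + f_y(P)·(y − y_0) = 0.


Tangent line at P: -27*x + 4*y + 81 = 0.

Step 1: f(3, 0) = 0, so P lies on C.
Step 2: partial derivatives
  f_x(x, y) = -3*x**2 + 2*x*y - y**2 - 2*y, f_y(x, y) = x**2 - 2*x*y - 2*x - 3*y**2 + 1.
  f_x(P) = -27, f_y(P) = 4 (gradient nonzero, so P is smooth).
Step 3: tangent line at P: -27·(x − 3) + 4·(y − 0) = 0.
Expanding: -27*x + 4*y + 81 = 0.


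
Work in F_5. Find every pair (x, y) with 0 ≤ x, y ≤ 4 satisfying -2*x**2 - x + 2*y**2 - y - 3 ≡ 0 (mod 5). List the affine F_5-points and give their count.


Affine F_5-points: {(0, 4), (1, 1), (1, 2), (2, 4)}; count = 4.

For each of the 25 pairs (x, y) ∈ F_5², evaluate f(x, y) mod 5. Record the zeros.
  x = 0: [0↦2, 1↦3, 2↦3, 3↦2, 4↦0]  zeros at y ∈ {4}
  x = 1: [0↦4, 1↦0, 2↦0, 3↦4, 4↦2]  zeros at y ∈ {1, 2}
  x = 2: [0↦2, 1↦3, 2↦3, 3↦2, 4↦0]  zeros at y ∈ {4}
  x = 3: [0↦1, 1↦2, 2↦2, 3↦1, 4↦4]  zeros at y ∈ ∅
  x = 4: [0↦1, 1↦2, 2↦2, 3↦1, 4↦4]  zeros at y ∈ ∅
Collecting zeros: affine points = {(0, 4), (1, 1), (1, 2), (2, 4)}.
Total count |C(F_5)_aff| = 4.


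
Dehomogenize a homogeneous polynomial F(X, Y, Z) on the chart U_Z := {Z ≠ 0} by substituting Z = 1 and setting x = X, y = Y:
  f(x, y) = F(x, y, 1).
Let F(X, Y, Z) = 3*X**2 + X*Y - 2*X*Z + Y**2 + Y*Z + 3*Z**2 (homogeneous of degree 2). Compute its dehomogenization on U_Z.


f(x, y) = 3*x**2 + x*y - 2*x + y**2 + y + 3

On U_Z we set Z = 1. Each monomial c·X^i·Y^j·Z^k in F becomes c·x^i·y^j·1^k = c·x^i·y^j.
Substituting Z = 1: F(X, Y, 1) = 3*x**2 + x*y - 2*x + y**2 + y + 3.
Note: deg(f) ≤ deg(F) = 2; strict inequality happens when F is divisible by Z (lost terms).


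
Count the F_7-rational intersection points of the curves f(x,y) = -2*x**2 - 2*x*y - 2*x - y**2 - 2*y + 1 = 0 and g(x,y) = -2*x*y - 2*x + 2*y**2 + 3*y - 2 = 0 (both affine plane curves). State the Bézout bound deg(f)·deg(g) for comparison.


Common zeros: {(6, 1)}; count = 1; Bézout bound = 4.

deg(f) = 2, deg(g) = 2, so Bézout bound = 4.
Scan x ∈ F_7. For each x, list the y ∈ F_7 with f(x, y) ≡ 0 and those with g(x, y) ≡ 0 (mod 7); the common zeros in that column are the intersection.
  x = 0: f ≡ 0 at y ∈ {2, 3}; g ≡ 0 at y ∈ {4, 5}; common: ∅.
  x = 1: f ≡ 0 at y ∈ {4, 6}; g ≡ 0 at y ∈ ∅; common: ∅.
  x = 2: f ≡ 0 at y ∈ ∅; g ≡ 0 at y ∈ {2}; common: ∅.
  x = 3: f ≡ 0 at y ∈ {3}; g ≡ 0 at y ∈ ∅; common: ∅.
  x = 4: f ≡ 0 at y ∈ {2}; g ≡ 0 at y ∈ {3}; common: ∅.
  x = 5: f ≡ 0 at y ∈ ∅; g ≡ 0 at y ∈ ∅; common: ∅.
  x = 6: f ≡ 0 at y ∈ {1, 6}; g ≡ 0 at y ∈ {0, 1}; common: {1}.
Collecting: common zeros = {(6, 1)}, so the count is 1.
Comparison with the Bézout bound: 1 ≤ 4 = deg(f)·deg(g), as expected for curves with no common component (the affine F_7-count falls short of the bound because intersections may lie at infinity, over extension fields, or carry multiplicity).


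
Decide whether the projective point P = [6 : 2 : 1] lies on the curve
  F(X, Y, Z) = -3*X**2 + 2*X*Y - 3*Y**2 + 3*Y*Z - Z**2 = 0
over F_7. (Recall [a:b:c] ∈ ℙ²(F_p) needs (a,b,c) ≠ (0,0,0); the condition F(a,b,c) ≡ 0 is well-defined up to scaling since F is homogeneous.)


F(6,2,1) ≡ 0 (mod 7); P is on the curve.

Evaluate F(6, 2, 1) term-by-term (mod 7).
  -3*X**2 ↦ -3·36·1·1 = -108
  2*X*Y ↦ 2·6·2·1 = 24
  -3*Y**2 ↦ -3·1·4·1 = -12
  3*Y*Z ↦ 3·1·2·1 = 6
  -Z**2 ↦ -1·1·1·1 = -1
Sum: F(6, 2, 1) = (-108) + (24) + (-12) + (6) + (-1) = -91.
Reducing mod 7: -91 ≡ 0 (mod 7).
Since F(a, b, c) ≡ 0 (mod 7), P lies on the curve.


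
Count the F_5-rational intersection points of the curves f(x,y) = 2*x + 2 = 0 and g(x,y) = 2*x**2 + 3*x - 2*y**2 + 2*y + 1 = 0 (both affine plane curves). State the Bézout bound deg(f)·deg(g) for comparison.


Common zeros: {(4, 0), (4, 1)}; count = 2; Bézout bound = 2.

deg(f) = 1, deg(g) = 2, so Bézout bound = 2.
Scan x ∈ F_5. For each x, list the y ∈ F_5 with f(x, y) ≡ 0 and those with g(x, y) ≡ 0 (mod 5); the common zeros in that column are the intersection.
  x = 0: f ≡ 0 at y ∈ ∅; g ≡ 0 at y ∈ ∅; common: ∅.
  x = 1: f ≡ 0 at y ∈ ∅; g ≡ 0 at y ∈ ∅; common: ∅.
  x = 2: f ≡ 0 at y ∈ ∅; g ≡ 0 at y ∈ {0, 1}; common: ∅.
  x = 3: f ≡ 0 at y ∈ ∅; g ≡ 0 at y ∈ ∅; common: ∅.
  x = 4: f ≡ 0 at y ∈ {0, 1, 2, 3, 4}; g ≡ 0 at y ∈ {0, 1}; common: {0, 1}.
Collecting: common zeros = {(4, 0), (4, 1)}, so the count is 2.
Comparison with the Bézout bound: 2 ≤ 2 = deg(f)·deg(g), as expected for curves with no common component (the bound is attained).


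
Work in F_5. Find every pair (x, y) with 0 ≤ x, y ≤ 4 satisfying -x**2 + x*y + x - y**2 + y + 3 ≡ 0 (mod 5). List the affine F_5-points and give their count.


Affine F_5-points: {(1, 3), (1, 4), (3, 1), (3, 3), (4, 1), (4, 4)}; count = 6.

For each of the 25 pairs (x, y) ∈ F_5², evaluate f(x, y) mod 5. Record the zeros.
  x = 0: [0↦3, 1↦3, 2↦1, 3↦2, 4↦1]  zeros at y ∈ ∅
  x = 1: [0↦3, 1↦4, 2↦3, 3↦0, 4↦0]  zeros at y ∈ {3, 4}
  x = 2: [0↦1, 1↦3, 2↦3, 3↦1, 4↦2]  zeros at y ∈ ∅
  x = 3: [0↦2, 1↦0, 2↦1, 3↦0, 4↦2]  zeros at y ∈ {1, 3}
  x = 4: [0↦1, 1↦0, 2↦2, 3↦2, 4↦0]  zeros at y ∈ {1, 4}
Collecting zeros: affine points = {(1, 3), (1, 4), (3, 1), (3, 3), (4, 1), (4, 4)}.
Total count |C(F_5)_aff| = 6.


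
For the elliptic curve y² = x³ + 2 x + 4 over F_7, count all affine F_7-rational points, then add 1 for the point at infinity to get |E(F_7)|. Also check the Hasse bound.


Affine points = {(0, 2), (0, 5), (1, 0), (2, 3), (2, 4), (3, 3), (3, 4), (6, 1), (6, 6)}; affine count = 9; |E(F_7)| = 10.

Discriminant check: Δ ∝ 4a³ + 27b² = 4·2³ + 27·4² = 4·8 + 27·16 ≡ 2 (mod 7). Nonzero ⇒ E is nonsingular.
For each x ∈ F_7, compute rhs = x³ + 2·x + 4 mod 7, then count y ∈ F_7 with y² ≡ rhs.
  x = 0: rhs = 4, matching y values: 2, 5 (2 points).
  x = 1: rhs = 0, matching y values: 0 (1 points).
  x = 2: rhs = 2, matching y values: 3, 4 (2 points).
  x = 3: rhs = 2, matching y values: 3, 4 (2 points).
  x = 4: rhs = 6, matching y values: none (0 points).
  x = 5: rhs = 6, matching y values: none (0 points).
  x = 6: rhs = 1, matching y values: 1, 6 (2 points).
Total affine count: 9.
Full point count |E(F_7)| = 9 + 1 = 10.
Hasse bound: |10 − (7+1)| = |2| = 2 ≤ 2√7 ≈ 5.2915 ✓.


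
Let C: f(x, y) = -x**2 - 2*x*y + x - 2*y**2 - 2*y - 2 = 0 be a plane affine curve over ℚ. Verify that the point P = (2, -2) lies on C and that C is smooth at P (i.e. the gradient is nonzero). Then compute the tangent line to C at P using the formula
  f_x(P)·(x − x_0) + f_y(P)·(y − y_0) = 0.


Tangent line at P: x + 2*y + 2 = 0.

Step 1: f(2, -2) = 0, so P lies on C.
Step 2: partial derivatives
  f_x(x, y) = -2*x - 2*y + 1, f_y(x, y) = -2*x - 4*y - 2.
  f_x(P) = 1, f_y(P) = 2 (gradient nonzero, so P is smooth).
Step 3: tangent line at P: 1·(x − 2) + 2·(y − -2) = 0.
Expanding: x + 2*y + 2 = 0.


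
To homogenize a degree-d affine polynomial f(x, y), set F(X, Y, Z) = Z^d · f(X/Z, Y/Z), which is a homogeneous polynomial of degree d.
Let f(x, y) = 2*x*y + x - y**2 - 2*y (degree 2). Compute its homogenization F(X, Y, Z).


F(X, Y, Z) = 2*X*Y + X*Z - Y**2 - 2*Y*Z

deg(f) = 2.
Substitute x = X/Z, y = Y/Z into f, then multiply by Z^2.
  monomial 2·x^1·y^1 ↦ 2·X^1·Y^1·Z^0.
  monomial 1·x^1·y^0 ↦ 1·X^1·Y^0·Z^1.
  monomial -1·x^0·y^2 ↦ -1·X^0·Y^2·Z^0.
  monomial -2·x^0·y^1 ↦ -2·X^0·Y^1·Z^1.
Collecting: F(X, Y, Z) = 2*X*Y + X*Z - Y**2 - 2*Y*Z.


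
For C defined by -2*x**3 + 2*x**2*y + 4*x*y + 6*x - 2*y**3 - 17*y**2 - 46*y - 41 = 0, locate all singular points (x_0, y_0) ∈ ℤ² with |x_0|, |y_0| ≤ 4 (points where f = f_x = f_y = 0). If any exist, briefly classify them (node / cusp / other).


Singular points: {(-1, -3)}; classification: cusp.

Compute partial derivatives:
  f_x = -6*x**2 + 4*x*y + 4*y + 6.
  f_y = 2*x**2 + 4*x - 6*y**2 - 34*y - 46.
Scan x_0 ∈ {−4, ..., 4}. For each x_0, f_y(x_0, y) is a polynomial in y; find its integer roots y ∈ {−4, ..., 4}, then test f_x and f at those candidates.
  x = -4: f_y(-4, y) = -6*y**2 - 34*y - 30; no integer root y with |y| ≤ 4.
  x = -3: f_y(-3, y) = -6*y**2 - 34*y - 40; vanishes at y ∈ {-4}. (-3, -4): f_x = -16 ≠ 0.
  x = -2: f_y(-2, y) = -6*y**2 - 34*y - 46; no integer root y with |y| ≤ 4.
  x = -1: f_y(-1, y) = -6*y**2 - 34*y - 48; vanishes at y ∈ {-3}. (-1, -3): f_x = 0, f = 0 — SINGULAR.
  x = 0: f_y(0, y) = -6*y**2 - 34*y - 46; no integer root y with |y| ≤ 4.
  x = 1: f_y(1, y) = -6*y**2 - 34*y - 40; vanishes at y ∈ {-4}. (1, -4): f_x = -32 ≠ 0.
  x = 2: f_y(2, y) = -6*y**2 - 34*y - 30; no integer root y with |y| ≤ 4.
  x = 3: f_y(3, y) = -6*y**2 - 34*y - 16; no integer root y with |y| ≤ 4.
  x = 4: f_y(4, y) = -6*y**2 - 34*y + 2; no integer root y with |y| ≤ 4.
Only singular point on the grid: (-1, -3).
Classify: substitute x = -1 + u, y = -3 + v and expand: f = -2*u**3 + 2*u**2*v - 2*v**3 + v**2.
No constant or linear terms (consistent with a singular point). Quadratic part: v**2. Cubic part: -2*u**3 + 2*u**2*v - 2*v**3.
The quadratic part v**2 is a perfect square, so there is a single (double) tangent line v = 0, i.e. y = -3. Restricting the cubic part to that line (v = 0) leaves -2*u**3 ≠ 0, so f is not divisible by v and the branch is v² ≈ 2*u**3 to lowest order — this is a cusp.
Classification: cusp.


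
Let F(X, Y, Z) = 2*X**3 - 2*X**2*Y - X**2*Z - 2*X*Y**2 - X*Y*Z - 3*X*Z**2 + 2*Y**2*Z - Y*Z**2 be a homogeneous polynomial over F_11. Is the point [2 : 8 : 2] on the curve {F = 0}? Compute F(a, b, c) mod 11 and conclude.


F(2,8,2) ≡ 10 (mod 11); P is NOT on the curve.

Evaluate F(2, 8, 2) term-by-term (mod 11).
  2*X**3 ↦ 2·8·1·1 = 16
  -2*X**2*Y ↦ -2·4·8·1 = -64
  -X**2*Z ↦ -1·4·1·2 = -8
  -2*X*Y**2 ↦ -2·2·64·1 = -256
  -X*Y*Z ↦ -1·2·8·2 = -32
  -3*X*Z**2 ↦ -3·2·1·4 = -24
  2*Y**2*Z ↦ 2·1·64·2 = 256
  -Y*Z**2 ↦ -1·1·8·4 = -32
Sum: F(2, 8, 2) = (16) + (-64) + (-8) + (-256) + (-32) + (-24) + (256) + (-32) = -144.
Reducing mod 11: -144 ≡ 10 (mod 11).
Since F(a, b, c) ≡ 10 ≠ 0 (mod 11), P does NOT lie on the curve.


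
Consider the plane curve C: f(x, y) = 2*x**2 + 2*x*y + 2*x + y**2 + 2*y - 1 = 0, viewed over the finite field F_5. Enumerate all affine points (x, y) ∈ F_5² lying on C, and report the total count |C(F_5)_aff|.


Affine F_5-points: {(1, 2), (1, 4), (4, 1), (4, 4)}; count = 4.

For each of the 25 pairs (x, y) ∈ F_5², evaluate f(x, y) mod 5. Record the zeros.
  x = 0: [0↦4, 1↦2, 2↦2, 3↦4, 4↦3]  zeros at y ∈ ∅
  x = 1: [0↦3, 1↦3, 2↦0, 3↦4, 4↦0]  zeros at y ∈ {2, 4}
  x = 2: [0↦1, 1↦3, 2↦2, 3↦3, 4↦1]  zeros at y ∈ ∅
  x = 3: [0↦3, 1↦2, 2↦3, 3↦1, 4↦1]  zeros at y ∈ ∅
  x = 4: [0↦4, 1↦0, 2↦3, 3↦3, 4↦0]  zeros at y ∈ {1, 4}
Collecting zeros: affine points = {(1, 2), (1, 4), (4, 1), (4, 4)}.
Total count |C(F_5)_aff| = 4.


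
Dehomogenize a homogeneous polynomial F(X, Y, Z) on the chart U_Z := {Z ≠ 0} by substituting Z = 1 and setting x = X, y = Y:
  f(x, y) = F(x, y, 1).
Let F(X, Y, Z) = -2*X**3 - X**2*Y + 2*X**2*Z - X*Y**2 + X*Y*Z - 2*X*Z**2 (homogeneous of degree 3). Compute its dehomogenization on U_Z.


f(x, y) = -2*x**3 - x**2*y + 2*x**2 - x*y**2 + x*y - 2*x

On U_Z we set Z = 1. Each monomial c·X^i·Y^j·Z^k in F becomes c·x^i·y^j·1^k = c·x^i·y^j.
Substituting Z = 1: F(X, Y, 1) = -2*x**3 - x**2*y + 2*x**2 - x*y**2 + x*y - 2*x.
Note: deg(f) ≤ deg(F) = 3; strict inequality happens when F is divisible by Z (lost terms).


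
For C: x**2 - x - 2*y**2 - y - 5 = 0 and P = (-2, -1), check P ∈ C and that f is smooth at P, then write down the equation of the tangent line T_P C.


Tangent line at P: -5*x + 3*y - 7 = 0.

Step 1: f(-2, -1) = 0, so P lies on C.
Step 2: partial derivatives
  f_x(x, y) = 2*x - 1, f_y(x, y) = -4*y - 1.
  f_x(P) = -5, f_y(P) = 3 (gradient nonzero, so P is smooth).
Step 3: tangent line at P: -5·(x − -2) + 3·(y − -1) = 0.
Expanding: -5*x + 3*y - 7 = 0.


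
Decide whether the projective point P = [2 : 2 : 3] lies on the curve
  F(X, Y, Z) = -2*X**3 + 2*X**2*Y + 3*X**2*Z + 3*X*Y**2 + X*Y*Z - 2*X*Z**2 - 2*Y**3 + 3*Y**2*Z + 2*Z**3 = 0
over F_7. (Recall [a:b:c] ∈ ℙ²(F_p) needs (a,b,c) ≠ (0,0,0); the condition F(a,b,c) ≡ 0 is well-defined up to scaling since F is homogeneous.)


F(2,2,3) ≡ 5 (mod 7); P is NOT on the curve.

Evaluate F(2, 2, 3) term-by-term (mod 7).
  -2*X**3 ↦ -2·8·1·1 = -16
  2*X**2*Y ↦ 2·4·2·1 = 16
  3*X**2*Z ↦ 3·4·1·3 = 36
  3*X*Y**2 ↦ 3·2·4·1 = 24
  X*Y*Z ↦ 1·2·2·3 = 12
  -2*X*Z**2 ↦ -2·2·1·9 = -36
  -2*Y**3 ↦ -2·1·8·1 = -16
  3*Y**2*Z ↦ 3·1·4·3 = 36
  2*Z**3 ↦ 2·1·1·27 = 54
Sum: F(2, 2, 3) = (-16) + (16) + (36) + (24) + (12) + (-36) + (-16) + (36) + (54) = 110.
Reducing mod 7: 110 ≡ 5 (mod 7).
Since F(a, b, c) ≡ 5 ≠ 0 (mod 7), P does NOT lie on the curve.


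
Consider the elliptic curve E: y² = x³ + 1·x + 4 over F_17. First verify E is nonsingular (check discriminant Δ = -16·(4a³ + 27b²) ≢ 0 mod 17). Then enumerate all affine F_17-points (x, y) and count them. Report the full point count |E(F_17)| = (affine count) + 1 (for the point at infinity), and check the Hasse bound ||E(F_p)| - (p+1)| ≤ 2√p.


Affine points = {(0, 2), (0, 15), (3, 0), (4, 2), (4, 15), (5, 7), (5, 10), (13, 2), (13, 15), (14, 5), (14, 12), (16, 6), (16, 11)}; affine count = 13; |E(F_17)| = 14.

Discriminant check: Δ ∝ 4a³ + 27b² = 4·1³ + 27·4² = 4·1 + 27·16 ≡ 11 (mod 17). Nonzero ⇒ E is nonsingular.
For each x ∈ F_17, compute rhs = x³ + 1·x + 4 mod 17, then count y ∈ F_17 with y² ≡ rhs.
  x = 0: rhs = 4, matching y values: 2, 15 (2 points).
  x = 1: rhs = 6, matching y values: none (0 points).
  x = 2: rhs = 14, matching y values: none (0 points).
  x = 3: rhs = 0, matching y values: 0 (1 points).
  x = 4: rhs = 4, matching y values: 2, 15 (2 points).
  x = 5: rhs = 15, matching y values: 7, 10 (2 points).
  x = 6: rhs = 5, matching y values: none (0 points).
  x = 7: rhs = 14, matching y values: none (0 points).
  x = 8: rhs = 14, matching y values: none (0 points).
  x = 9: rhs = 11, matching y values: none (0 points).
  x = 10: rhs = 11, matching y values: none (0 points).
  x = 11: rhs = 3, matching y values: none (0 points).
  x = 12: rhs = 10, matching y values: none (0 points).
  x = 13: rhs = 4, matching y values: 2, 15 (2 points).
  x = 14: rhs = 8, matching y values: 5, 12 (2 points).
  x = 15: rhs = 11, matching y values: none (0 points).
  x = 16: rhs = 2, matching y values: 6, 11 (2 points).
Total affine count: 13.
Full point count |E(F_17)| = 13 + 1 = 14.
Hasse bound: |14 − (17+1)| = |-4| = 4 ≤ 2√17 ≈ 8.2462 ✓.


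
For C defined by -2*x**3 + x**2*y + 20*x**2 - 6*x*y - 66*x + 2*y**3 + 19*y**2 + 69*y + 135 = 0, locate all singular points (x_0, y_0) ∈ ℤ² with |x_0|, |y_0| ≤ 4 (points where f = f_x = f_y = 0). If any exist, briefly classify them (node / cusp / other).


Singular points: {(3, -3)}; classification: node.

Compute partial derivatives:
  f_x = -6*x**2 + 2*x*y + 40*x - 6*y - 66.
  f_y = x**2 - 6*x + 6*y**2 + 38*y + 69.
Scan x_0 ∈ {−4, ..., 4}. For each x_0, f_y(x_0, y) is a polynomial in y; find its integer roots y ∈ {−4, ..., 4}, then test f_x and f at those candidates.
  x = -4: f_y(-4, y) = 6*y**2 + 38*y + 109; no integer root y with |y| ≤ 4.
  x = -3: f_y(-3, y) = 6*y**2 + 38*y + 96; no integer root y with |y| ≤ 4.
  x = -2: f_y(-2, y) = 6*y**2 + 38*y + 85; no integer root y with |y| ≤ 4.
  x = -1: f_y(-1, y) = 6*y**2 + 38*y + 76; no integer root y with |y| ≤ 4.
  x = 0: f_y(0, y) = 6*y**2 + 38*y + 69; no integer root y with |y| ≤ 4.
  x = 1: f_y(1, y) = 6*y**2 + 38*y + 64; no integer root y with |y| ≤ 4.
  x = 2: f_y(2, y) = 6*y**2 + 38*y + 61; no integer root y with |y| ≤ 4.
  x = 3: f_y(3, y) = 6*y**2 + 38*y + 60; vanishes at y ∈ {-3}. (3, -3): f_x = 0, f = 0 — SINGULAR.
  x = 4: f_y(4, y) = 6*y**2 + 38*y + 61; no integer root y with |y| ≤ 4.
Only singular point on the grid: (3, -3).
Classify: substitute x = 3 + u, y = -3 + v and expand: f = -2*u**3 + u**2*v - u**2 + 2*v**3 + v**2.
No constant or linear terms (consistent with a singular point). Quadratic part: -u**2 + v**2. Cubic part: -2*u**3 + u**2*v + 2*v**3.
The quadratic part v**2 - u**2 = (v − u)(v + u) splits into two distinct linear factors, so there are two distinct tangent lines y − -3 = ±(x − 3) — this is a node (ordinary double point).
Classification: node.


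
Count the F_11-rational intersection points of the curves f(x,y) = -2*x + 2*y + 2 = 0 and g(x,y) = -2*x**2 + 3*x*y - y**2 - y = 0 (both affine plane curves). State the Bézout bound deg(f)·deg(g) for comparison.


Common zeros: {(0, 10)}; count = 1; Bézout bound = 2.

deg(f) = 1, deg(g) = 2, so Bézout bound = 2.
Scan x ∈ F_11. For each x, list the y ∈ F_11 with f(x, y) ≡ 0 and those with g(x, y) ≡ 0 (mod 11); the common zeros in that column are the intersection.
  x = 0: f ≡ 0 at y ∈ {10}; g ≡ 0 at y ∈ {0, 10}; common: {10}.
  x = 1: f ≡ 0 at y ∈ {0}; g ≡ 0 at y ∈ ∅; common: ∅.
  x = 2: f ≡ 0 at y ∈ {1}; g ≡ 0 at y ∈ {7, 9}; common: ∅.
  x = 3: f ≡ 0 at y ∈ {2}; g ≡ 0 at y ∈ {1, 7}; common: ∅.
  x = 4: f ≡ 0 at y ∈ {3}; g ≡ 0 at y ∈ {1, 10}; common: ∅.
  x = 5: f ≡ 0 at y ∈ {4}; g ≡ 0 at y ∈ ∅; common: ∅.
  x = 6: f ≡ 0 at y ∈ {5}; g ≡ 0 at y ∈ {8, 9}; common: ∅.
  x = 7: f ≡ 0 at y ∈ {6}; g ≡ 0 at y ∈ ∅; common: ∅.
  x = 8: f ≡ 0 at y ∈ {7}; g ≡ 0 at y ∈ ∅; common: ∅.
  x = 9: f ≡ 0 at y ∈ {8}; g ≡ 0 at y ∈ ∅; common: ∅.
  x = 10: f ≡ 0 at y ∈ {9}; g ≡ 0 at y ∈ ∅; common: ∅.
Collecting: common zeros = {(0, 10)}, so the count is 1.
Comparison with the Bézout bound: 1 ≤ 2 = deg(f)·deg(g), as expected for curves with no common component (the affine F_11-count falls short of the bound because intersections may lie at infinity, over extension fields, or carry multiplicity).
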